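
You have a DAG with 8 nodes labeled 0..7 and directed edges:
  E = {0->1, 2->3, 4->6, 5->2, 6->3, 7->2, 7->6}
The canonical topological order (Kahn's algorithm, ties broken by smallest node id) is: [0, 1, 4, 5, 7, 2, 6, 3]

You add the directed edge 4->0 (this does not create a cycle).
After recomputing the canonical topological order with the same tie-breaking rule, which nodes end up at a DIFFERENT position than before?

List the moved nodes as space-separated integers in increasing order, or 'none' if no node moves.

Answer: 0 1 4

Derivation:
Old toposort: [0, 1, 4, 5, 7, 2, 6, 3]
Added edge 4->0
Recompute Kahn (smallest-id tiebreak):
  initial in-degrees: [1, 1, 2, 2, 0, 0, 2, 0]
  ready (indeg=0): [4, 5, 7]
  pop 4: indeg[0]->0; indeg[6]->1 | ready=[0, 5, 7] | order so far=[4]
  pop 0: indeg[1]->0 | ready=[1, 5, 7] | order so far=[4, 0]
  pop 1: no out-edges | ready=[5, 7] | order so far=[4, 0, 1]
  pop 5: indeg[2]->1 | ready=[7] | order so far=[4, 0, 1, 5]
  pop 7: indeg[2]->0; indeg[6]->0 | ready=[2, 6] | order so far=[4, 0, 1, 5, 7]
  pop 2: indeg[3]->1 | ready=[6] | order so far=[4, 0, 1, 5, 7, 2]
  pop 6: indeg[3]->0 | ready=[3] | order so far=[4, 0, 1, 5, 7, 2, 6]
  pop 3: no out-edges | ready=[] | order so far=[4, 0, 1, 5, 7, 2, 6, 3]
New canonical toposort: [4, 0, 1, 5, 7, 2, 6, 3]
Compare positions:
  Node 0: index 0 -> 1 (moved)
  Node 1: index 1 -> 2 (moved)
  Node 2: index 5 -> 5 (same)
  Node 3: index 7 -> 7 (same)
  Node 4: index 2 -> 0 (moved)
  Node 5: index 3 -> 3 (same)
  Node 6: index 6 -> 6 (same)
  Node 7: index 4 -> 4 (same)
Nodes that changed position: 0 1 4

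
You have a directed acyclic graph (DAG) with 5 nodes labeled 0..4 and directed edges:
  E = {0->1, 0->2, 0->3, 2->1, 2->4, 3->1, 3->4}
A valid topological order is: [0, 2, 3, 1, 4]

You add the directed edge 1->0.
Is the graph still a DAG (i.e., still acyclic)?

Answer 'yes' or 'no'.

Answer: no

Derivation:
Given toposort: [0, 2, 3, 1, 4]
Position of 1: index 3; position of 0: index 0
New edge 1->0: backward (u after v in old order)
Backward edge: old toposort is now invalid. Check if this creates a cycle.
Does 0 already reach 1? Reachable from 0: [0, 1, 2, 3, 4]. YES -> cycle!
Still a DAG? no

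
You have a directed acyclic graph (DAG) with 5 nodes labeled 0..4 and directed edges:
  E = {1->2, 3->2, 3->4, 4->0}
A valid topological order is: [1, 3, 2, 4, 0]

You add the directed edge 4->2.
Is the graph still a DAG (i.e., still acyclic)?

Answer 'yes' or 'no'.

Given toposort: [1, 3, 2, 4, 0]
Position of 4: index 3; position of 2: index 2
New edge 4->2: backward (u after v in old order)
Backward edge: old toposort is now invalid. Check if this creates a cycle.
Does 2 already reach 4? Reachable from 2: [2]. NO -> still a DAG (reorder needed).
Still a DAG? yes

Answer: yes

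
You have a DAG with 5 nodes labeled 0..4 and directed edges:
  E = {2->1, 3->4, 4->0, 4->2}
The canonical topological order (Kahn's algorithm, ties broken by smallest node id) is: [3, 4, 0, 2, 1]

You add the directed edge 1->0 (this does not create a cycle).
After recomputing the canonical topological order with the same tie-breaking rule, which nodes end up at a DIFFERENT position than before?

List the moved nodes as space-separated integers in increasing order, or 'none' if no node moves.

Answer: 0 1 2

Derivation:
Old toposort: [3, 4, 0, 2, 1]
Added edge 1->0
Recompute Kahn (smallest-id tiebreak):
  initial in-degrees: [2, 1, 1, 0, 1]
  ready (indeg=0): [3]
  pop 3: indeg[4]->0 | ready=[4] | order so far=[3]
  pop 4: indeg[0]->1; indeg[2]->0 | ready=[2] | order so far=[3, 4]
  pop 2: indeg[1]->0 | ready=[1] | order so far=[3, 4, 2]
  pop 1: indeg[0]->0 | ready=[0] | order so far=[3, 4, 2, 1]
  pop 0: no out-edges | ready=[] | order so far=[3, 4, 2, 1, 0]
New canonical toposort: [3, 4, 2, 1, 0]
Compare positions:
  Node 0: index 2 -> 4 (moved)
  Node 1: index 4 -> 3 (moved)
  Node 2: index 3 -> 2 (moved)
  Node 3: index 0 -> 0 (same)
  Node 4: index 1 -> 1 (same)
Nodes that changed position: 0 1 2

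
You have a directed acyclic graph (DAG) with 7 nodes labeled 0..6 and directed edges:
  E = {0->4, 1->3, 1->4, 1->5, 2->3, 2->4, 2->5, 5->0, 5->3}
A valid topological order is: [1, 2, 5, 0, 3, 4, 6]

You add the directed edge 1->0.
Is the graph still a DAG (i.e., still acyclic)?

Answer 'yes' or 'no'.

Given toposort: [1, 2, 5, 0, 3, 4, 6]
Position of 1: index 0; position of 0: index 3
New edge 1->0: forward
Forward edge: respects the existing order. Still a DAG, same toposort still valid.
Still a DAG? yes

Answer: yes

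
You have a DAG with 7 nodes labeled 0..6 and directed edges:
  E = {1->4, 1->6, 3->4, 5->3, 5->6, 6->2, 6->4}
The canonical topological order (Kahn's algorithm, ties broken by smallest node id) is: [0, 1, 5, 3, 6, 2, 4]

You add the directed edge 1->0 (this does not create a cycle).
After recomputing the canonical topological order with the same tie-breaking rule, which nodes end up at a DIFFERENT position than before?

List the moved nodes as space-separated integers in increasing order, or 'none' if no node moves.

Old toposort: [0, 1, 5, 3, 6, 2, 4]
Added edge 1->0
Recompute Kahn (smallest-id tiebreak):
  initial in-degrees: [1, 0, 1, 1, 3, 0, 2]
  ready (indeg=0): [1, 5]
  pop 1: indeg[0]->0; indeg[4]->2; indeg[6]->1 | ready=[0, 5] | order so far=[1]
  pop 0: no out-edges | ready=[5] | order so far=[1, 0]
  pop 5: indeg[3]->0; indeg[6]->0 | ready=[3, 6] | order so far=[1, 0, 5]
  pop 3: indeg[4]->1 | ready=[6] | order so far=[1, 0, 5, 3]
  pop 6: indeg[2]->0; indeg[4]->0 | ready=[2, 4] | order so far=[1, 0, 5, 3, 6]
  pop 2: no out-edges | ready=[4] | order so far=[1, 0, 5, 3, 6, 2]
  pop 4: no out-edges | ready=[] | order so far=[1, 0, 5, 3, 6, 2, 4]
New canonical toposort: [1, 0, 5, 3, 6, 2, 4]
Compare positions:
  Node 0: index 0 -> 1 (moved)
  Node 1: index 1 -> 0 (moved)
  Node 2: index 5 -> 5 (same)
  Node 3: index 3 -> 3 (same)
  Node 4: index 6 -> 6 (same)
  Node 5: index 2 -> 2 (same)
  Node 6: index 4 -> 4 (same)
Nodes that changed position: 0 1

Answer: 0 1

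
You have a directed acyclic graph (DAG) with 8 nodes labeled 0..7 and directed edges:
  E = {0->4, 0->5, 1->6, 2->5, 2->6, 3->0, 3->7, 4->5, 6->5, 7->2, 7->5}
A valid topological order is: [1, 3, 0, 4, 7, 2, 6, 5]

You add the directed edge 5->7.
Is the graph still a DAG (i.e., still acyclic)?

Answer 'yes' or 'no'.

Given toposort: [1, 3, 0, 4, 7, 2, 6, 5]
Position of 5: index 7; position of 7: index 4
New edge 5->7: backward (u after v in old order)
Backward edge: old toposort is now invalid. Check if this creates a cycle.
Does 7 already reach 5? Reachable from 7: [2, 5, 6, 7]. YES -> cycle!
Still a DAG? no

Answer: no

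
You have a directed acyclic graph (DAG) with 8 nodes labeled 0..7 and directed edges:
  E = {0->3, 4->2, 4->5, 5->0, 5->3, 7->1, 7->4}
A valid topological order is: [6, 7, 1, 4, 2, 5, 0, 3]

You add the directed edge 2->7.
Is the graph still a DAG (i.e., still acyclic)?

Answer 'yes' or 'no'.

Answer: no

Derivation:
Given toposort: [6, 7, 1, 4, 2, 5, 0, 3]
Position of 2: index 4; position of 7: index 1
New edge 2->7: backward (u after v in old order)
Backward edge: old toposort is now invalid. Check if this creates a cycle.
Does 7 already reach 2? Reachable from 7: [0, 1, 2, 3, 4, 5, 7]. YES -> cycle!
Still a DAG? no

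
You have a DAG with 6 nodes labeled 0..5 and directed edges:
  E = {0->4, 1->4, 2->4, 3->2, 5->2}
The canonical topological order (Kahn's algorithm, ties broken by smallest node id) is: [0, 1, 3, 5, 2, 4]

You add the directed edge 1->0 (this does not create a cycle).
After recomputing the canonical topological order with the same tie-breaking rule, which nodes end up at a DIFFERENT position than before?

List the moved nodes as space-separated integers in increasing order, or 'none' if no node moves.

Answer: 0 1

Derivation:
Old toposort: [0, 1, 3, 5, 2, 4]
Added edge 1->0
Recompute Kahn (smallest-id tiebreak):
  initial in-degrees: [1, 0, 2, 0, 3, 0]
  ready (indeg=0): [1, 3, 5]
  pop 1: indeg[0]->0; indeg[4]->2 | ready=[0, 3, 5] | order so far=[1]
  pop 0: indeg[4]->1 | ready=[3, 5] | order so far=[1, 0]
  pop 3: indeg[2]->1 | ready=[5] | order so far=[1, 0, 3]
  pop 5: indeg[2]->0 | ready=[2] | order so far=[1, 0, 3, 5]
  pop 2: indeg[4]->0 | ready=[4] | order so far=[1, 0, 3, 5, 2]
  pop 4: no out-edges | ready=[] | order so far=[1, 0, 3, 5, 2, 4]
New canonical toposort: [1, 0, 3, 5, 2, 4]
Compare positions:
  Node 0: index 0 -> 1 (moved)
  Node 1: index 1 -> 0 (moved)
  Node 2: index 4 -> 4 (same)
  Node 3: index 2 -> 2 (same)
  Node 4: index 5 -> 5 (same)
  Node 5: index 3 -> 3 (same)
Nodes that changed position: 0 1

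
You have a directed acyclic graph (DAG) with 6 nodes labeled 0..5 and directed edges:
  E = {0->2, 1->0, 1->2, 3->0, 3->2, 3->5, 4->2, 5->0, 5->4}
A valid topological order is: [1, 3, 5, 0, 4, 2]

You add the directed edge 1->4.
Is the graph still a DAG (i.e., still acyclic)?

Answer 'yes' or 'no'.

Given toposort: [1, 3, 5, 0, 4, 2]
Position of 1: index 0; position of 4: index 4
New edge 1->4: forward
Forward edge: respects the existing order. Still a DAG, same toposort still valid.
Still a DAG? yes

Answer: yes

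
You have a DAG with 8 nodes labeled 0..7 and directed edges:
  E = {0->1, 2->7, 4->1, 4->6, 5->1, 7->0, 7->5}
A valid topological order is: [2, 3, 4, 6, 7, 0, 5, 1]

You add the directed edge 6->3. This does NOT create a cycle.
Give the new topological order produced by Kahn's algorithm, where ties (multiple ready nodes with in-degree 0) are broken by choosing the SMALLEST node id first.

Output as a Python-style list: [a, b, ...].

Answer: [2, 4, 6, 3, 7, 0, 5, 1]

Derivation:
Old toposort: [2, 3, 4, 6, 7, 0, 5, 1]
Added edge: 6->3
Position of 6 (3) > position of 3 (1). Must reorder: 6 must now come before 3.
Run Kahn's algorithm (break ties by smallest node id):
  initial in-degrees: [1, 3, 0, 1, 0, 1, 1, 1]
  ready (indeg=0): [2, 4]
  pop 2: indeg[7]->0 | ready=[4, 7] | order so far=[2]
  pop 4: indeg[1]->2; indeg[6]->0 | ready=[6, 7] | order so far=[2, 4]
  pop 6: indeg[3]->0 | ready=[3, 7] | order so far=[2, 4, 6]
  pop 3: no out-edges | ready=[7] | order so far=[2, 4, 6, 3]
  pop 7: indeg[0]->0; indeg[5]->0 | ready=[0, 5] | order so far=[2, 4, 6, 3, 7]
  pop 0: indeg[1]->1 | ready=[5] | order so far=[2, 4, 6, 3, 7, 0]
  pop 5: indeg[1]->0 | ready=[1] | order so far=[2, 4, 6, 3, 7, 0, 5]
  pop 1: no out-edges | ready=[] | order so far=[2, 4, 6, 3, 7, 0, 5, 1]
  Result: [2, 4, 6, 3, 7, 0, 5, 1]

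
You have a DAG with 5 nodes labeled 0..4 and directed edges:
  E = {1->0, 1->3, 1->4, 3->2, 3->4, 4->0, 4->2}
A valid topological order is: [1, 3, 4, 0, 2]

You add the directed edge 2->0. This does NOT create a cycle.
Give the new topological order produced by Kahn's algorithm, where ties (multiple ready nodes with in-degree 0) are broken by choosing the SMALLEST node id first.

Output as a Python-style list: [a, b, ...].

Old toposort: [1, 3, 4, 0, 2]
Added edge: 2->0
Position of 2 (4) > position of 0 (3). Must reorder: 2 must now come before 0.
Run Kahn's algorithm (break ties by smallest node id):
  initial in-degrees: [3, 0, 2, 1, 2]
  ready (indeg=0): [1]
  pop 1: indeg[0]->2; indeg[3]->0; indeg[4]->1 | ready=[3] | order so far=[1]
  pop 3: indeg[2]->1; indeg[4]->0 | ready=[4] | order so far=[1, 3]
  pop 4: indeg[0]->1; indeg[2]->0 | ready=[2] | order so far=[1, 3, 4]
  pop 2: indeg[0]->0 | ready=[0] | order so far=[1, 3, 4, 2]
  pop 0: no out-edges | ready=[] | order so far=[1, 3, 4, 2, 0]
  Result: [1, 3, 4, 2, 0]

Answer: [1, 3, 4, 2, 0]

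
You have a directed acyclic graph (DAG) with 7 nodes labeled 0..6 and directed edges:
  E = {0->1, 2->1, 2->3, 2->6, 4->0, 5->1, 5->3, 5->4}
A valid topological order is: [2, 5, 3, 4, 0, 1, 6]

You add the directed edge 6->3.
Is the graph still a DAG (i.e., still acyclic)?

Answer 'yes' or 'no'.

Answer: yes

Derivation:
Given toposort: [2, 5, 3, 4, 0, 1, 6]
Position of 6: index 6; position of 3: index 2
New edge 6->3: backward (u after v in old order)
Backward edge: old toposort is now invalid. Check if this creates a cycle.
Does 3 already reach 6? Reachable from 3: [3]. NO -> still a DAG (reorder needed).
Still a DAG? yes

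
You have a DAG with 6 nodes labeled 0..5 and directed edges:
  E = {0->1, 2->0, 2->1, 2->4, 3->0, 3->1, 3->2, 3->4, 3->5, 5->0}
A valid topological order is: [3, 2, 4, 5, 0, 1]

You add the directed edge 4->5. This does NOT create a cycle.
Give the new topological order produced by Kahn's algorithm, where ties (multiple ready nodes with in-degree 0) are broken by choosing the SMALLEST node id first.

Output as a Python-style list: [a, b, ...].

Old toposort: [3, 2, 4, 5, 0, 1]
Added edge: 4->5
Position of 4 (2) < position of 5 (3). Old order still valid.
Run Kahn's algorithm (break ties by smallest node id):
  initial in-degrees: [3, 3, 1, 0, 2, 2]
  ready (indeg=0): [3]
  pop 3: indeg[0]->2; indeg[1]->2; indeg[2]->0; indeg[4]->1; indeg[5]->1 | ready=[2] | order so far=[3]
  pop 2: indeg[0]->1; indeg[1]->1; indeg[4]->0 | ready=[4] | order so far=[3, 2]
  pop 4: indeg[5]->0 | ready=[5] | order so far=[3, 2, 4]
  pop 5: indeg[0]->0 | ready=[0] | order so far=[3, 2, 4, 5]
  pop 0: indeg[1]->0 | ready=[1] | order so far=[3, 2, 4, 5, 0]
  pop 1: no out-edges | ready=[] | order so far=[3, 2, 4, 5, 0, 1]
  Result: [3, 2, 4, 5, 0, 1]

Answer: [3, 2, 4, 5, 0, 1]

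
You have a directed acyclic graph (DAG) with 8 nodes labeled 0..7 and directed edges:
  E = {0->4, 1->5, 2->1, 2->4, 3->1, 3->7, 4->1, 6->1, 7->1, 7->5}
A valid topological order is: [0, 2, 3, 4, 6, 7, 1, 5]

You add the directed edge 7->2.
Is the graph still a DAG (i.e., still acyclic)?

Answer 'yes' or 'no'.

Answer: yes

Derivation:
Given toposort: [0, 2, 3, 4, 6, 7, 1, 5]
Position of 7: index 5; position of 2: index 1
New edge 7->2: backward (u after v in old order)
Backward edge: old toposort is now invalid. Check if this creates a cycle.
Does 2 already reach 7? Reachable from 2: [1, 2, 4, 5]. NO -> still a DAG (reorder needed).
Still a DAG? yes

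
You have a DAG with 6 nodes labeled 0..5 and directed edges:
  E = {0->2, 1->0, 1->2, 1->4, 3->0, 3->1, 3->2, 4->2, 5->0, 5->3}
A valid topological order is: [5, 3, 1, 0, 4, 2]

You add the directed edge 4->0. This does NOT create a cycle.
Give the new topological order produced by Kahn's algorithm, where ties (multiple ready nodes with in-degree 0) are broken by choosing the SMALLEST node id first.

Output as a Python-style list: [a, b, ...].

Old toposort: [5, 3, 1, 0, 4, 2]
Added edge: 4->0
Position of 4 (4) > position of 0 (3). Must reorder: 4 must now come before 0.
Run Kahn's algorithm (break ties by smallest node id):
  initial in-degrees: [4, 1, 4, 1, 1, 0]
  ready (indeg=0): [5]
  pop 5: indeg[0]->3; indeg[3]->0 | ready=[3] | order so far=[5]
  pop 3: indeg[0]->2; indeg[1]->0; indeg[2]->3 | ready=[1] | order so far=[5, 3]
  pop 1: indeg[0]->1; indeg[2]->2; indeg[4]->0 | ready=[4] | order so far=[5, 3, 1]
  pop 4: indeg[0]->0; indeg[2]->1 | ready=[0] | order so far=[5, 3, 1, 4]
  pop 0: indeg[2]->0 | ready=[2] | order so far=[5, 3, 1, 4, 0]
  pop 2: no out-edges | ready=[] | order so far=[5, 3, 1, 4, 0, 2]
  Result: [5, 3, 1, 4, 0, 2]

Answer: [5, 3, 1, 4, 0, 2]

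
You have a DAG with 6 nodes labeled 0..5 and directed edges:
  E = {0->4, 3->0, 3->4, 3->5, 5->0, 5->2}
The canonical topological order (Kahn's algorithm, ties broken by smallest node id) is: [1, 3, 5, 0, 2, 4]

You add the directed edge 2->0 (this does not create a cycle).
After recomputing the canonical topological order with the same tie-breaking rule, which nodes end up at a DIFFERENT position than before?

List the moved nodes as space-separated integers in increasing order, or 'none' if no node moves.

Old toposort: [1, 3, 5, 0, 2, 4]
Added edge 2->0
Recompute Kahn (smallest-id tiebreak):
  initial in-degrees: [3, 0, 1, 0, 2, 1]
  ready (indeg=0): [1, 3]
  pop 1: no out-edges | ready=[3] | order so far=[1]
  pop 3: indeg[0]->2; indeg[4]->1; indeg[5]->0 | ready=[5] | order so far=[1, 3]
  pop 5: indeg[0]->1; indeg[2]->0 | ready=[2] | order so far=[1, 3, 5]
  pop 2: indeg[0]->0 | ready=[0] | order so far=[1, 3, 5, 2]
  pop 0: indeg[4]->0 | ready=[4] | order so far=[1, 3, 5, 2, 0]
  pop 4: no out-edges | ready=[] | order so far=[1, 3, 5, 2, 0, 4]
New canonical toposort: [1, 3, 5, 2, 0, 4]
Compare positions:
  Node 0: index 3 -> 4 (moved)
  Node 1: index 0 -> 0 (same)
  Node 2: index 4 -> 3 (moved)
  Node 3: index 1 -> 1 (same)
  Node 4: index 5 -> 5 (same)
  Node 5: index 2 -> 2 (same)
Nodes that changed position: 0 2

Answer: 0 2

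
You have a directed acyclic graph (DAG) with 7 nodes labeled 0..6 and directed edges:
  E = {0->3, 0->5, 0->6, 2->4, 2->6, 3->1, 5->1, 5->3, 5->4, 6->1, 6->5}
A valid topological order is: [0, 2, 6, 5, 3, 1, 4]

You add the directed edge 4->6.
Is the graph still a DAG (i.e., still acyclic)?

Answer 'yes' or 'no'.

Given toposort: [0, 2, 6, 5, 3, 1, 4]
Position of 4: index 6; position of 6: index 2
New edge 4->6: backward (u after v in old order)
Backward edge: old toposort is now invalid. Check if this creates a cycle.
Does 6 already reach 4? Reachable from 6: [1, 3, 4, 5, 6]. YES -> cycle!
Still a DAG? no

Answer: no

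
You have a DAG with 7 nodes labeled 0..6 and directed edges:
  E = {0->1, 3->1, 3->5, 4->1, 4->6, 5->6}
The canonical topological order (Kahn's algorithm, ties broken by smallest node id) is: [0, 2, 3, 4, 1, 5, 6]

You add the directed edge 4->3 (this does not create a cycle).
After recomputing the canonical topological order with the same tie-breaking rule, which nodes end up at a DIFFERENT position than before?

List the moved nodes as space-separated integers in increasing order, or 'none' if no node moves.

Answer: 3 4

Derivation:
Old toposort: [0, 2, 3, 4, 1, 5, 6]
Added edge 4->3
Recompute Kahn (smallest-id tiebreak):
  initial in-degrees: [0, 3, 0, 1, 0, 1, 2]
  ready (indeg=0): [0, 2, 4]
  pop 0: indeg[1]->2 | ready=[2, 4] | order so far=[0]
  pop 2: no out-edges | ready=[4] | order so far=[0, 2]
  pop 4: indeg[1]->1; indeg[3]->0; indeg[6]->1 | ready=[3] | order so far=[0, 2, 4]
  pop 3: indeg[1]->0; indeg[5]->0 | ready=[1, 5] | order so far=[0, 2, 4, 3]
  pop 1: no out-edges | ready=[5] | order so far=[0, 2, 4, 3, 1]
  pop 5: indeg[6]->0 | ready=[6] | order so far=[0, 2, 4, 3, 1, 5]
  pop 6: no out-edges | ready=[] | order so far=[0, 2, 4, 3, 1, 5, 6]
New canonical toposort: [0, 2, 4, 3, 1, 5, 6]
Compare positions:
  Node 0: index 0 -> 0 (same)
  Node 1: index 4 -> 4 (same)
  Node 2: index 1 -> 1 (same)
  Node 3: index 2 -> 3 (moved)
  Node 4: index 3 -> 2 (moved)
  Node 5: index 5 -> 5 (same)
  Node 6: index 6 -> 6 (same)
Nodes that changed position: 3 4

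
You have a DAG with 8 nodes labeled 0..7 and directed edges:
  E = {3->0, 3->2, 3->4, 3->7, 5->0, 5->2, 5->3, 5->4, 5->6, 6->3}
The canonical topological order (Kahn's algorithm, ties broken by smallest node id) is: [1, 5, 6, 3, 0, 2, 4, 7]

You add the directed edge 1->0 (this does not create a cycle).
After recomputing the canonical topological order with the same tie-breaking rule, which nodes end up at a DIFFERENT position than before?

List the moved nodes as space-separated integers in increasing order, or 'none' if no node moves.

Old toposort: [1, 5, 6, 3, 0, 2, 4, 7]
Added edge 1->0
Recompute Kahn (smallest-id tiebreak):
  initial in-degrees: [3, 0, 2, 2, 2, 0, 1, 1]
  ready (indeg=0): [1, 5]
  pop 1: indeg[0]->2 | ready=[5] | order so far=[1]
  pop 5: indeg[0]->1; indeg[2]->1; indeg[3]->1; indeg[4]->1; indeg[6]->0 | ready=[6] | order so far=[1, 5]
  pop 6: indeg[3]->0 | ready=[3] | order so far=[1, 5, 6]
  pop 3: indeg[0]->0; indeg[2]->0; indeg[4]->0; indeg[7]->0 | ready=[0, 2, 4, 7] | order so far=[1, 5, 6, 3]
  pop 0: no out-edges | ready=[2, 4, 7] | order so far=[1, 5, 6, 3, 0]
  pop 2: no out-edges | ready=[4, 7] | order so far=[1, 5, 6, 3, 0, 2]
  pop 4: no out-edges | ready=[7] | order so far=[1, 5, 6, 3, 0, 2, 4]
  pop 7: no out-edges | ready=[] | order so far=[1, 5, 6, 3, 0, 2, 4, 7]
New canonical toposort: [1, 5, 6, 3, 0, 2, 4, 7]
Compare positions:
  Node 0: index 4 -> 4 (same)
  Node 1: index 0 -> 0 (same)
  Node 2: index 5 -> 5 (same)
  Node 3: index 3 -> 3 (same)
  Node 4: index 6 -> 6 (same)
  Node 5: index 1 -> 1 (same)
  Node 6: index 2 -> 2 (same)
  Node 7: index 7 -> 7 (same)
Nodes that changed position: none

Answer: none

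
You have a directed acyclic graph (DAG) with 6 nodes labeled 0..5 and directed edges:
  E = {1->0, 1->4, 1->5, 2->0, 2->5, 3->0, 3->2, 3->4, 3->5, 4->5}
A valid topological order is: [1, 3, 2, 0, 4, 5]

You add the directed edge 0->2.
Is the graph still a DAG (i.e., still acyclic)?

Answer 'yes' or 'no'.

Answer: no

Derivation:
Given toposort: [1, 3, 2, 0, 4, 5]
Position of 0: index 3; position of 2: index 2
New edge 0->2: backward (u after v in old order)
Backward edge: old toposort is now invalid. Check if this creates a cycle.
Does 2 already reach 0? Reachable from 2: [0, 2, 5]. YES -> cycle!
Still a DAG? no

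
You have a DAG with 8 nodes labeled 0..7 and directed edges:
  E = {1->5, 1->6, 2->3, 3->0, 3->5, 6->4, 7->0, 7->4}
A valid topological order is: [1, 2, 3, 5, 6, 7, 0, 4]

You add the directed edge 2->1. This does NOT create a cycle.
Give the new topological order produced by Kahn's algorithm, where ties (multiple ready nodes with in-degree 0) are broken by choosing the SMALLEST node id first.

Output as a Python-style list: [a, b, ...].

Answer: [2, 1, 3, 5, 6, 7, 0, 4]

Derivation:
Old toposort: [1, 2, 3, 5, 6, 7, 0, 4]
Added edge: 2->1
Position of 2 (1) > position of 1 (0). Must reorder: 2 must now come before 1.
Run Kahn's algorithm (break ties by smallest node id):
  initial in-degrees: [2, 1, 0, 1, 2, 2, 1, 0]
  ready (indeg=0): [2, 7]
  pop 2: indeg[1]->0; indeg[3]->0 | ready=[1, 3, 7] | order so far=[2]
  pop 1: indeg[5]->1; indeg[6]->0 | ready=[3, 6, 7] | order so far=[2, 1]
  pop 3: indeg[0]->1; indeg[5]->0 | ready=[5, 6, 7] | order so far=[2, 1, 3]
  pop 5: no out-edges | ready=[6, 7] | order so far=[2, 1, 3, 5]
  pop 6: indeg[4]->1 | ready=[7] | order so far=[2, 1, 3, 5, 6]
  pop 7: indeg[0]->0; indeg[4]->0 | ready=[0, 4] | order so far=[2, 1, 3, 5, 6, 7]
  pop 0: no out-edges | ready=[4] | order so far=[2, 1, 3, 5, 6, 7, 0]
  pop 4: no out-edges | ready=[] | order so far=[2, 1, 3, 5, 6, 7, 0, 4]
  Result: [2, 1, 3, 5, 6, 7, 0, 4]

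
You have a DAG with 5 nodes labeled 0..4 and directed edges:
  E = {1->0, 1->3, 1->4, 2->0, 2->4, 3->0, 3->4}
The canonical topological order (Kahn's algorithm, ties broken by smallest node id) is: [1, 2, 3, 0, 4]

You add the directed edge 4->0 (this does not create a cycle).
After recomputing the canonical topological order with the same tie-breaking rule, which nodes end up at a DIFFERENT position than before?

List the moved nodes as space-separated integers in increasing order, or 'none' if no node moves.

Old toposort: [1, 2, 3, 0, 4]
Added edge 4->0
Recompute Kahn (smallest-id tiebreak):
  initial in-degrees: [4, 0, 0, 1, 3]
  ready (indeg=0): [1, 2]
  pop 1: indeg[0]->3; indeg[3]->0; indeg[4]->2 | ready=[2, 3] | order so far=[1]
  pop 2: indeg[0]->2; indeg[4]->1 | ready=[3] | order so far=[1, 2]
  pop 3: indeg[0]->1; indeg[4]->0 | ready=[4] | order so far=[1, 2, 3]
  pop 4: indeg[0]->0 | ready=[0] | order so far=[1, 2, 3, 4]
  pop 0: no out-edges | ready=[] | order so far=[1, 2, 3, 4, 0]
New canonical toposort: [1, 2, 3, 4, 0]
Compare positions:
  Node 0: index 3 -> 4 (moved)
  Node 1: index 0 -> 0 (same)
  Node 2: index 1 -> 1 (same)
  Node 3: index 2 -> 2 (same)
  Node 4: index 4 -> 3 (moved)
Nodes that changed position: 0 4

Answer: 0 4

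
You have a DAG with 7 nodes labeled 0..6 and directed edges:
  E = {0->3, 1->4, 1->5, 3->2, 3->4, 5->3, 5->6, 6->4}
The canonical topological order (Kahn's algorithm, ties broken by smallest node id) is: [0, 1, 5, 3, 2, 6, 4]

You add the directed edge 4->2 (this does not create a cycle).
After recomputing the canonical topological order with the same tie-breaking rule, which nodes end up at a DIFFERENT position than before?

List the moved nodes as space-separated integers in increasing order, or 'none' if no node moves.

Answer: 2 4 6

Derivation:
Old toposort: [0, 1, 5, 3, 2, 6, 4]
Added edge 4->2
Recompute Kahn (smallest-id tiebreak):
  initial in-degrees: [0, 0, 2, 2, 3, 1, 1]
  ready (indeg=0): [0, 1]
  pop 0: indeg[3]->1 | ready=[1] | order so far=[0]
  pop 1: indeg[4]->2; indeg[5]->0 | ready=[5] | order so far=[0, 1]
  pop 5: indeg[3]->0; indeg[6]->0 | ready=[3, 6] | order so far=[0, 1, 5]
  pop 3: indeg[2]->1; indeg[4]->1 | ready=[6] | order so far=[0, 1, 5, 3]
  pop 6: indeg[4]->0 | ready=[4] | order so far=[0, 1, 5, 3, 6]
  pop 4: indeg[2]->0 | ready=[2] | order so far=[0, 1, 5, 3, 6, 4]
  pop 2: no out-edges | ready=[] | order so far=[0, 1, 5, 3, 6, 4, 2]
New canonical toposort: [0, 1, 5, 3, 6, 4, 2]
Compare positions:
  Node 0: index 0 -> 0 (same)
  Node 1: index 1 -> 1 (same)
  Node 2: index 4 -> 6 (moved)
  Node 3: index 3 -> 3 (same)
  Node 4: index 6 -> 5 (moved)
  Node 5: index 2 -> 2 (same)
  Node 6: index 5 -> 4 (moved)
Nodes that changed position: 2 4 6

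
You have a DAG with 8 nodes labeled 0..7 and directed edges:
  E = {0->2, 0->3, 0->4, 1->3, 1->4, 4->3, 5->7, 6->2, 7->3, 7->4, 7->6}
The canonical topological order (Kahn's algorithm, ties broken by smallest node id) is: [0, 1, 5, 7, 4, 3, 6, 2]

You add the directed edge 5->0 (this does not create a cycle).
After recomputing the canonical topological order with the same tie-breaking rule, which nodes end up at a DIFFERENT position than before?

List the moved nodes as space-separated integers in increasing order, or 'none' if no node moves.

Old toposort: [0, 1, 5, 7, 4, 3, 6, 2]
Added edge 5->0
Recompute Kahn (smallest-id tiebreak):
  initial in-degrees: [1, 0, 2, 4, 3, 0, 1, 1]
  ready (indeg=0): [1, 5]
  pop 1: indeg[3]->3; indeg[4]->2 | ready=[5] | order so far=[1]
  pop 5: indeg[0]->0; indeg[7]->0 | ready=[0, 7] | order so far=[1, 5]
  pop 0: indeg[2]->1; indeg[3]->2; indeg[4]->1 | ready=[7] | order so far=[1, 5, 0]
  pop 7: indeg[3]->1; indeg[4]->0; indeg[6]->0 | ready=[4, 6] | order so far=[1, 5, 0, 7]
  pop 4: indeg[3]->0 | ready=[3, 6] | order so far=[1, 5, 0, 7, 4]
  pop 3: no out-edges | ready=[6] | order so far=[1, 5, 0, 7, 4, 3]
  pop 6: indeg[2]->0 | ready=[2] | order so far=[1, 5, 0, 7, 4, 3, 6]
  pop 2: no out-edges | ready=[] | order so far=[1, 5, 0, 7, 4, 3, 6, 2]
New canonical toposort: [1, 5, 0, 7, 4, 3, 6, 2]
Compare positions:
  Node 0: index 0 -> 2 (moved)
  Node 1: index 1 -> 0 (moved)
  Node 2: index 7 -> 7 (same)
  Node 3: index 5 -> 5 (same)
  Node 4: index 4 -> 4 (same)
  Node 5: index 2 -> 1 (moved)
  Node 6: index 6 -> 6 (same)
  Node 7: index 3 -> 3 (same)
Nodes that changed position: 0 1 5

Answer: 0 1 5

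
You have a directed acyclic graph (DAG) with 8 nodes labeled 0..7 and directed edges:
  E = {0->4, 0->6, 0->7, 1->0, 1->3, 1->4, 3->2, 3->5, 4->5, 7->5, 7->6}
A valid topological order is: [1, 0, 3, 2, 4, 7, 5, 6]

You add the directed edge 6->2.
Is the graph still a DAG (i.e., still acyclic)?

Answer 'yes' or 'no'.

Answer: yes

Derivation:
Given toposort: [1, 0, 3, 2, 4, 7, 5, 6]
Position of 6: index 7; position of 2: index 3
New edge 6->2: backward (u after v in old order)
Backward edge: old toposort is now invalid. Check if this creates a cycle.
Does 2 already reach 6? Reachable from 2: [2]. NO -> still a DAG (reorder needed).
Still a DAG? yes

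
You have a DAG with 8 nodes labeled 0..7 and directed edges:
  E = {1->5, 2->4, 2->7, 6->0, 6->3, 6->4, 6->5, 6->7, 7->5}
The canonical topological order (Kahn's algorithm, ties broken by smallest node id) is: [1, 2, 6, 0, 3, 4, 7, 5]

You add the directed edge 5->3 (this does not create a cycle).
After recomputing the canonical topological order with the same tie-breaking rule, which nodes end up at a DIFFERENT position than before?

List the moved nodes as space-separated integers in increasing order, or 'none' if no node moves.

Old toposort: [1, 2, 6, 0, 3, 4, 7, 5]
Added edge 5->3
Recompute Kahn (smallest-id tiebreak):
  initial in-degrees: [1, 0, 0, 2, 2, 3, 0, 2]
  ready (indeg=0): [1, 2, 6]
  pop 1: indeg[5]->2 | ready=[2, 6] | order so far=[1]
  pop 2: indeg[4]->1; indeg[7]->1 | ready=[6] | order so far=[1, 2]
  pop 6: indeg[0]->0; indeg[3]->1; indeg[4]->0; indeg[5]->1; indeg[7]->0 | ready=[0, 4, 7] | order so far=[1, 2, 6]
  pop 0: no out-edges | ready=[4, 7] | order so far=[1, 2, 6, 0]
  pop 4: no out-edges | ready=[7] | order so far=[1, 2, 6, 0, 4]
  pop 7: indeg[5]->0 | ready=[5] | order so far=[1, 2, 6, 0, 4, 7]
  pop 5: indeg[3]->0 | ready=[3] | order so far=[1, 2, 6, 0, 4, 7, 5]
  pop 3: no out-edges | ready=[] | order so far=[1, 2, 6, 0, 4, 7, 5, 3]
New canonical toposort: [1, 2, 6, 0, 4, 7, 5, 3]
Compare positions:
  Node 0: index 3 -> 3 (same)
  Node 1: index 0 -> 0 (same)
  Node 2: index 1 -> 1 (same)
  Node 3: index 4 -> 7 (moved)
  Node 4: index 5 -> 4 (moved)
  Node 5: index 7 -> 6 (moved)
  Node 6: index 2 -> 2 (same)
  Node 7: index 6 -> 5 (moved)
Nodes that changed position: 3 4 5 7

Answer: 3 4 5 7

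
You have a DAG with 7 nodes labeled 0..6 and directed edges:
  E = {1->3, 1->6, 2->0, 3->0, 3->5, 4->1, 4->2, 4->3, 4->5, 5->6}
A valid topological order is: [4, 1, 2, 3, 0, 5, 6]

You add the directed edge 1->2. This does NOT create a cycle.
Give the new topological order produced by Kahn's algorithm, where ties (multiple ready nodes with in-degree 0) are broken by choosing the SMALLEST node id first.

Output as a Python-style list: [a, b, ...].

Old toposort: [4, 1, 2, 3, 0, 5, 6]
Added edge: 1->2
Position of 1 (1) < position of 2 (2). Old order still valid.
Run Kahn's algorithm (break ties by smallest node id):
  initial in-degrees: [2, 1, 2, 2, 0, 2, 2]
  ready (indeg=0): [4]
  pop 4: indeg[1]->0; indeg[2]->1; indeg[3]->1; indeg[5]->1 | ready=[1] | order so far=[4]
  pop 1: indeg[2]->0; indeg[3]->0; indeg[6]->1 | ready=[2, 3] | order so far=[4, 1]
  pop 2: indeg[0]->1 | ready=[3] | order so far=[4, 1, 2]
  pop 3: indeg[0]->0; indeg[5]->0 | ready=[0, 5] | order so far=[4, 1, 2, 3]
  pop 0: no out-edges | ready=[5] | order so far=[4, 1, 2, 3, 0]
  pop 5: indeg[6]->0 | ready=[6] | order so far=[4, 1, 2, 3, 0, 5]
  pop 6: no out-edges | ready=[] | order so far=[4, 1, 2, 3, 0, 5, 6]
  Result: [4, 1, 2, 3, 0, 5, 6]

Answer: [4, 1, 2, 3, 0, 5, 6]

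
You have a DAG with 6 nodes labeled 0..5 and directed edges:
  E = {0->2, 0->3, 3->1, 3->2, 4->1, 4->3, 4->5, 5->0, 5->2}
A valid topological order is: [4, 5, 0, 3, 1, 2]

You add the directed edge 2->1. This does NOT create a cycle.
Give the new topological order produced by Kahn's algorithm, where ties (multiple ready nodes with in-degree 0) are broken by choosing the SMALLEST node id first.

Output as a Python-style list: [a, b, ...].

Old toposort: [4, 5, 0, 3, 1, 2]
Added edge: 2->1
Position of 2 (5) > position of 1 (4). Must reorder: 2 must now come before 1.
Run Kahn's algorithm (break ties by smallest node id):
  initial in-degrees: [1, 3, 3, 2, 0, 1]
  ready (indeg=0): [4]
  pop 4: indeg[1]->2; indeg[3]->1; indeg[5]->0 | ready=[5] | order so far=[4]
  pop 5: indeg[0]->0; indeg[2]->2 | ready=[0] | order so far=[4, 5]
  pop 0: indeg[2]->1; indeg[3]->0 | ready=[3] | order so far=[4, 5, 0]
  pop 3: indeg[1]->1; indeg[2]->0 | ready=[2] | order so far=[4, 5, 0, 3]
  pop 2: indeg[1]->0 | ready=[1] | order so far=[4, 5, 0, 3, 2]
  pop 1: no out-edges | ready=[] | order so far=[4, 5, 0, 3, 2, 1]
  Result: [4, 5, 0, 3, 2, 1]

Answer: [4, 5, 0, 3, 2, 1]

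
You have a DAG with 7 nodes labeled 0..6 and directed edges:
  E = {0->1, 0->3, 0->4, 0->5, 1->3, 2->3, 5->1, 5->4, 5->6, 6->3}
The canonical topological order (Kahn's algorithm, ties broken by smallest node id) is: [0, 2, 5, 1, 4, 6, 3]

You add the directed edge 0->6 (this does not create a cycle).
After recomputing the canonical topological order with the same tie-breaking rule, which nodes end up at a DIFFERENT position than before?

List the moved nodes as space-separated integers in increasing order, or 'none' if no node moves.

Answer: none

Derivation:
Old toposort: [0, 2, 5, 1, 4, 6, 3]
Added edge 0->6
Recompute Kahn (smallest-id tiebreak):
  initial in-degrees: [0, 2, 0, 4, 2, 1, 2]
  ready (indeg=0): [0, 2]
  pop 0: indeg[1]->1; indeg[3]->3; indeg[4]->1; indeg[5]->0; indeg[6]->1 | ready=[2, 5] | order so far=[0]
  pop 2: indeg[3]->2 | ready=[5] | order so far=[0, 2]
  pop 5: indeg[1]->0; indeg[4]->0; indeg[6]->0 | ready=[1, 4, 6] | order so far=[0, 2, 5]
  pop 1: indeg[3]->1 | ready=[4, 6] | order so far=[0, 2, 5, 1]
  pop 4: no out-edges | ready=[6] | order so far=[0, 2, 5, 1, 4]
  pop 6: indeg[3]->0 | ready=[3] | order so far=[0, 2, 5, 1, 4, 6]
  pop 3: no out-edges | ready=[] | order so far=[0, 2, 5, 1, 4, 6, 3]
New canonical toposort: [0, 2, 5, 1, 4, 6, 3]
Compare positions:
  Node 0: index 0 -> 0 (same)
  Node 1: index 3 -> 3 (same)
  Node 2: index 1 -> 1 (same)
  Node 3: index 6 -> 6 (same)
  Node 4: index 4 -> 4 (same)
  Node 5: index 2 -> 2 (same)
  Node 6: index 5 -> 5 (same)
Nodes that changed position: none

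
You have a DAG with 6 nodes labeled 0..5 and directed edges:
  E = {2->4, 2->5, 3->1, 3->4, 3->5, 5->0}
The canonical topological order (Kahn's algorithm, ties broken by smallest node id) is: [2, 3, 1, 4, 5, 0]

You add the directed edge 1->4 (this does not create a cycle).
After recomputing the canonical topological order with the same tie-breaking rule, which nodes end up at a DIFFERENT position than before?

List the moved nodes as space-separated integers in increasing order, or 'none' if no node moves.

Old toposort: [2, 3, 1, 4, 5, 0]
Added edge 1->4
Recompute Kahn (smallest-id tiebreak):
  initial in-degrees: [1, 1, 0, 0, 3, 2]
  ready (indeg=0): [2, 3]
  pop 2: indeg[4]->2; indeg[5]->1 | ready=[3] | order so far=[2]
  pop 3: indeg[1]->0; indeg[4]->1; indeg[5]->0 | ready=[1, 5] | order so far=[2, 3]
  pop 1: indeg[4]->0 | ready=[4, 5] | order so far=[2, 3, 1]
  pop 4: no out-edges | ready=[5] | order so far=[2, 3, 1, 4]
  pop 5: indeg[0]->0 | ready=[0] | order so far=[2, 3, 1, 4, 5]
  pop 0: no out-edges | ready=[] | order so far=[2, 3, 1, 4, 5, 0]
New canonical toposort: [2, 3, 1, 4, 5, 0]
Compare positions:
  Node 0: index 5 -> 5 (same)
  Node 1: index 2 -> 2 (same)
  Node 2: index 0 -> 0 (same)
  Node 3: index 1 -> 1 (same)
  Node 4: index 3 -> 3 (same)
  Node 5: index 4 -> 4 (same)
Nodes that changed position: none

Answer: none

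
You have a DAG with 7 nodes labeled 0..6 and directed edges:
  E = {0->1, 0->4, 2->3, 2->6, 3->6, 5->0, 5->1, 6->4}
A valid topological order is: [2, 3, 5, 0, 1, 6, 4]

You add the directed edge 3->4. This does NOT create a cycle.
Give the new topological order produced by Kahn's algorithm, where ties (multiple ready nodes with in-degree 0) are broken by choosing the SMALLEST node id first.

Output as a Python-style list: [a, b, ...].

Answer: [2, 3, 5, 0, 1, 6, 4]

Derivation:
Old toposort: [2, 3, 5, 0, 1, 6, 4]
Added edge: 3->4
Position of 3 (1) < position of 4 (6). Old order still valid.
Run Kahn's algorithm (break ties by smallest node id):
  initial in-degrees: [1, 2, 0, 1, 3, 0, 2]
  ready (indeg=0): [2, 5]
  pop 2: indeg[3]->0; indeg[6]->1 | ready=[3, 5] | order so far=[2]
  pop 3: indeg[4]->2; indeg[6]->0 | ready=[5, 6] | order so far=[2, 3]
  pop 5: indeg[0]->0; indeg[1]->1 | ready=[0, 6] | order so far=[2, 3, 5]
  pop 0: indeg[1]->0; indeg[4]->1 | ready=[1, 6] | order so far=[2, 3, 5, 0]
  pop 1: no out-edges | ready=[6] | order so far=[2, 3, 5, 0, 1]
  pop 6: indeg[4]->0 | ready=[4] | order so far=[2, 3, 5, 0, 1, 6]
  pop 4: no out-edges | ready=[] | order so far=[2, 3, 5, 0, 1, 6, 4]
  Result: [2, 3, 5, 0, 1, 6, 4]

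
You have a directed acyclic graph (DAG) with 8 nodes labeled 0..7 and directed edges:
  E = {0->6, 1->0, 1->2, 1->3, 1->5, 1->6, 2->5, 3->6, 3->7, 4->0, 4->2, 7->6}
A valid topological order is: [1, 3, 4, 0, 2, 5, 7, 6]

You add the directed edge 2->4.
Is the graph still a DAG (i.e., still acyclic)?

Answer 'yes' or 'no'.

Answer: no

Derivation:
Given toposort: [1, 3, 4, 0, 2, 5, 7, 6]
Position of 2: index 4; position of 4: index 2
New edge 2->4: backward (u after v in old order)
Backward edge: old toposort is now invalid. Check if this creates a cycle.
Does 4 already reach 2? Reachable from 4: [0, 2, 4, 5, 6]. YES -> cycle!
Still a DAG? no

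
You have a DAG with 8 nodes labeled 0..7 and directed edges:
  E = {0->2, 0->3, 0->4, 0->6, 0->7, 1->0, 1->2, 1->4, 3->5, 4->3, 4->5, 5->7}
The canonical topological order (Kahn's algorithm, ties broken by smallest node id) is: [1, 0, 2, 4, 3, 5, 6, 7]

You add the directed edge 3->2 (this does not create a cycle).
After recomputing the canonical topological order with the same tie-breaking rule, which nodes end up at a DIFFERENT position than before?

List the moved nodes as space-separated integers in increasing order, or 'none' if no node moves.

Answer: 2 3 4

Derivation:
Old toposort: [1, 0, 2, 4, 3, 5, 6, 7]
Added edge 3->2
Recompute Kahn (smallest-id tiebreak):
  initial in-degrees: [1, 0, 3, 2, 2, 2, 1, 2]
  ready (indeg=0): [1]
  pop 1: indeg[0]->0; indeg[2]->2; indeg[4]->1 | ready=[0] | order so far=[1]
  pop 0: indeg[2]->1; indeg[3]->1; indeg[4]->0; indeg[6]->0; indeg[7]->1 | ready=[4, 6] | order so far=[1, 0]
  pop 4: indeg[3]->0; indeg[5]->1 | ready=[3, 6] | order so far=[1, 0, 4]
  pop 3: indeg[2]->0; indeg[5]->0 | ready=[2, 5, 6] | order so far=[1, 0, 4, 3]
  pop 2: no out-edges | ready=[5, 6] | order so far=[1, 0, 4, 3, 2]
  pop 5: indeg[7]->0 | ready=[6, 7] | order so far=[1, 0, 4, 3, 2, 5]
  pop 6: no out-edges | ready=[7] | order so far=[1, 0, 4, 3, 2, 5, 6]
  pop 7: no out-edges | ready=[] | order so far=[1, 0, 4, 3, 2, 5, 6, 7]
New canonical toposort: [1, 0, 4, 3, 2, 5, 6, 7]
Compare positions:
  Node 0: index 1 -> 1 (same)
  Node 1: index 0 -> 0 (same)
  Node 2: index 2 -> 4 (moved)
  Node 3: index 4 -> 3 (moved)
  Node 4: index 3 -> 2 (moved)
  Node 5: index 5 -> 5 (same)
  Node 6: index 6 -> 6 (same)
  Node 7: index 7 -> 7 (same)
Nodes that changed position: 2 3 4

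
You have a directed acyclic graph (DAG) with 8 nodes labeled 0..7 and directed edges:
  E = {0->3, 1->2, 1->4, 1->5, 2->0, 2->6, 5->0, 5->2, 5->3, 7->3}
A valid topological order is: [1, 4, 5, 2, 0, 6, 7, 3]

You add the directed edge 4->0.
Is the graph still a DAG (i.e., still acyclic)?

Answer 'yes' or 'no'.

Given toposort: [1, 4, 5, 2, 0, 6, 7, 3]
Position of 4: index 1; position of 0: index 4
New edge 4->0: forward
Forward edge: respects the existing order. Still a DAG, same toposort still valid.
Still a DAG? yes

Answer: yes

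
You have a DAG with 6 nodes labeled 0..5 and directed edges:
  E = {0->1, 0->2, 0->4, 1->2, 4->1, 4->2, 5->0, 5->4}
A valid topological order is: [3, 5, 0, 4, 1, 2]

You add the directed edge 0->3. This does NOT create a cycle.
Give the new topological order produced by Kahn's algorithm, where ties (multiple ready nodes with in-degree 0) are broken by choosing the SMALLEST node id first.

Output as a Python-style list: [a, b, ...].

Old toposort: [3, 5, 0, 4, 1, 2]
Added edge: 0->3
Position of 0 (2) > position of 3 (0). Must reorder: 0 must now come before 3.
Run Kahn's algorithm (break ties by smallest node id):
  initial in-degrees: [1, 2, 3, 1, 2, 0]
  ready (indeg=0): [5]
  pop 5: indeg[0]->0; indeg[4]->1 | ready=[0] | order so far=[5]
  pop 0: indeg[1]->1; indeg[2]->2; indeg[3]->0; indeg[4]->0 | ready=[3, 4] | order so far=[5, 0]
  pop 3: no out-edges | ready=[4] | order so far=[5, 0, 3]
  pop 4: indeg[1]->0; indeg[2]->1 | ready=[1] | order so far=[5, 0, 3, 4]
  pop 1: indeg[2]->0 | ready=[2] | order so far=[5, 0, 3, 4, 1]
  pop 2: no out-edges | ready=[] | order so far=[5, 0, 3, 4, 1, 2]
  Result: [5, 0, 3, 4, 1, 2]

Answer: [5, 0, 3, 4, 1, 2]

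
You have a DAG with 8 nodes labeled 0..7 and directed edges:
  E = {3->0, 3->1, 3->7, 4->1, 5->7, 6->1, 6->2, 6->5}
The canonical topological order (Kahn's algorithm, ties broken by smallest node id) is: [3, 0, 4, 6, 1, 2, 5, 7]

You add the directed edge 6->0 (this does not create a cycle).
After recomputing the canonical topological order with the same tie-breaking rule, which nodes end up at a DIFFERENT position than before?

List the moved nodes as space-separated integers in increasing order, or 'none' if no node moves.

Answer: 0 4 6

Derivation:
Old toposort: [3, 0, 4, 6, 1, 2, 5, 7]
Added edge 6->0
Recompute Kahn (smallest-id tiebreak):
  initial in-degrees: [2, 3, 1, 0, 0, 1, 0, 2]
  ready (indeg=0): [3, 4, 6]
  pop 3: indeg[0]->1; indeg[1]->2; indeg[7]->1 | ready=[4, 6] | order so far=[3]
  pop 4: indeg[1]->1 | ready=[6] | order so far=[3, 4]
  pop 6: indeg[0]->0; indeg[1]->0; indeg[2]->0; indeg[5]->0 | ready=[0, 1, 2, 5] | order so far=[3, 4, 6]
  pop 0: no out-edges | ready=[1, 2, 5] | order so far=[3, 4, 6, 0]
  pop 1: no out-edges | ready=[2, 5] | order so far=[3, 4, 6, 0, 1]
  pop 2: no out-edges | ready=[5] | order so far=[3, 4, 6, 0, 1, 2]
  pop 5: indeg[7]->0 | ready=[7] | order so far=[3, 4, 6, 0, 1, 2, 5]
  pop 7: no out-edges | ready=[] | order so far=[3, 4, 6, 0, 1, 2, 5, 7]
New canonical toposort: [3, 4, 6, 0, 1, 2, 5, 7]
Compare positions:
  Node 0: index 1 -> 3 (moved)
  Node 1: index 4 -> 4 (same)
  Node 2: index 5 -> 5 (same)
  Node 3: index 0 -> 0 (same)
  Node 4: index 2 -> 1 (moved)
  Node 5: index 6 -> 6 (same)
  Node 6: index 3 -> 2 (moved)
  Node 7: index 7 -> 7 (same)
Nodes that changed position: 0 4 6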